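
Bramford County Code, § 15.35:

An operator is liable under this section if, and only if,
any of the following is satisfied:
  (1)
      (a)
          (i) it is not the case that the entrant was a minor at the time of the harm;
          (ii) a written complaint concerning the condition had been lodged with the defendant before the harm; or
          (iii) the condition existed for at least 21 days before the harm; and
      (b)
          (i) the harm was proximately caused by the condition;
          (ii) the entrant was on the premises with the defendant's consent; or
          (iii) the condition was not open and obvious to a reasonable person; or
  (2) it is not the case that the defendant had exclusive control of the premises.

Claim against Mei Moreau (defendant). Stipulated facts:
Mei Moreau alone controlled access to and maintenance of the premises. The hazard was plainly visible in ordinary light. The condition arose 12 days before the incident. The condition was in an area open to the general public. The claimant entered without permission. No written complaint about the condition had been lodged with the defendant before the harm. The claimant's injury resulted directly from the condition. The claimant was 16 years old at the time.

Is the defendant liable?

No — not liable.

(i) not (entrant a minor) — fails.
(ii) complaint lodged — not satisfied.
(iii) condition ≥21 days old — not met.
(a): F OR F OR F → false.
(i) proximate cause — met.
(ii) consent to enter — fails.
(iii) not open/obvious — fails.
(b): T OR F OR F → true.
(1): F AND T → false.
(2) not (exclusive control) — not satisfied.
So Overall is not satisfied (F OR F).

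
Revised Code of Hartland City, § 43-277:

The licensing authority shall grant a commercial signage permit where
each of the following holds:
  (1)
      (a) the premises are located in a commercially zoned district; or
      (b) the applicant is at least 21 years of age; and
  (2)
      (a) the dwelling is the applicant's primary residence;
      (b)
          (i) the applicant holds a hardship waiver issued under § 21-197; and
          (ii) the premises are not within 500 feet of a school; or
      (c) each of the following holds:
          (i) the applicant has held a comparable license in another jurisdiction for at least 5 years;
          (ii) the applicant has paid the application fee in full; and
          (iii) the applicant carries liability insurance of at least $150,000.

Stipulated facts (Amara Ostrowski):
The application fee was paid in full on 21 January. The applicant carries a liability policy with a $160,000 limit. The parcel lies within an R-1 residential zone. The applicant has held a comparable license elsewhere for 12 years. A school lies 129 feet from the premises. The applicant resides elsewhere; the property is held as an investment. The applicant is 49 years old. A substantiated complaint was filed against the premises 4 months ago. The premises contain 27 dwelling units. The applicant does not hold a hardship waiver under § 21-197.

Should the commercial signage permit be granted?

Yes — granted.

(a) commercially zoned — not met.
(b) age ≥ 21 — satisfied.
(1): F OR T → true.
(a) primary residence — not satisfied.
(i) hardship waiver — fails.
(ii) ≥500 ft from school — not met.
(b): F AND F → false.
(i) prior license ≥ 5 yr — satisfied.
(ii) fee paid — met.
(iii) insurance ≥ $150,000 — met.
So (c) is satisfied (T AND T AND T).
So (2) is satisfied (F OR F OR T).
Overall = T AND T = true.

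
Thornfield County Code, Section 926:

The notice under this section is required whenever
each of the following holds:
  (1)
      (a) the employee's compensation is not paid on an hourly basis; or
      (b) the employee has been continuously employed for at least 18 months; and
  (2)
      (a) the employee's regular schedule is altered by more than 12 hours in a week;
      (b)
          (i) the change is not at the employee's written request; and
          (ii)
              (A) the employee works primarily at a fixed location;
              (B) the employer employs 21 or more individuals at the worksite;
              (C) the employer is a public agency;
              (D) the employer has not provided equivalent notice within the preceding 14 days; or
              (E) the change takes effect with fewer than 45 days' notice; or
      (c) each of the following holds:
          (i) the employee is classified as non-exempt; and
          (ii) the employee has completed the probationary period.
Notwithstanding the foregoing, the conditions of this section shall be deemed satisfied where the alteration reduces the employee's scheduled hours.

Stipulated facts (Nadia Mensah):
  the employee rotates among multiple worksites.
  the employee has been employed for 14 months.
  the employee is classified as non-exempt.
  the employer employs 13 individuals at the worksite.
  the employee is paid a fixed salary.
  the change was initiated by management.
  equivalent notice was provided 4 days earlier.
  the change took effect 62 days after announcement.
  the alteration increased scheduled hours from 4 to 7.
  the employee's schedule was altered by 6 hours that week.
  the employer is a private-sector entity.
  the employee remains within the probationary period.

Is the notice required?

(a) not (hourly-paid) — holds.
(b) tenure ≥ 18 mo. — not met.
(1): T OR F → true.
(a) schedule shift > 12h — not satisfied.
(i) not employee-requested — holds.
(A) fixed location — not satisfied.
(B) ≥ 21 at site — fails.
(C) public agency — not satisfied.
(D) no recent notice — fails.
(E) < 45 days' notice — fails.
So (ii) is not satisfied (F OR F OR F OR F OR F).
(b) = T AND F = false.
(i) non-exempt — holds.
(ii) past probation — not met.
(c) = T AND F = false.
(2) = F OR F OR F = false.
Overall: T AND F → false.
Exception (hours reduced) — not satisfied.
Result: main false OR exception false → false.

No — not required.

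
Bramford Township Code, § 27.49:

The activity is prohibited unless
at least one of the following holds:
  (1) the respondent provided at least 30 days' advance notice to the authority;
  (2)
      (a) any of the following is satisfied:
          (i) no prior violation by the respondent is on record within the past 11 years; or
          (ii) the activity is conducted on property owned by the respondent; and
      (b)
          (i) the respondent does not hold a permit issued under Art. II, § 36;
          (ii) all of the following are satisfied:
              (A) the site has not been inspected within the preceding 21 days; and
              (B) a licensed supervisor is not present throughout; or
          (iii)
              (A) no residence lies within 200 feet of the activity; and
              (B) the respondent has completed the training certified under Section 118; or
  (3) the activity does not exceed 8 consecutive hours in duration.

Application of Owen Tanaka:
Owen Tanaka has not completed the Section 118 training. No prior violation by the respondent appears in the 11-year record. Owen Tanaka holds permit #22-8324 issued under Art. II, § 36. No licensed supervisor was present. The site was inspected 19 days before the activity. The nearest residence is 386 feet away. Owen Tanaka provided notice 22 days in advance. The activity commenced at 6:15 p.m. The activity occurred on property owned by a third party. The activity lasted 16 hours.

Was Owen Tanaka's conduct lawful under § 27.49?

No — unlawful.

(1) ≥30 days' notice — not met.
(i) no prior violation — met.
(ii) own property — fails.
(a): T OR F → true.
(i) not (holds permit) — not satisfied.
(A) not (site inspected) — not satisfied.
(B) not (supervisor present) — met.
(ii) = F AND T = false.
(A) no residence in 200 ft — met.
(B) training certified — not met.
(iii): T AND F → false.
(b) = F OR F OR F = false.
(2) = T AND F = false.
(3) ≤ 8 hrs duration — fails.
Overall = F OR F OR F = false.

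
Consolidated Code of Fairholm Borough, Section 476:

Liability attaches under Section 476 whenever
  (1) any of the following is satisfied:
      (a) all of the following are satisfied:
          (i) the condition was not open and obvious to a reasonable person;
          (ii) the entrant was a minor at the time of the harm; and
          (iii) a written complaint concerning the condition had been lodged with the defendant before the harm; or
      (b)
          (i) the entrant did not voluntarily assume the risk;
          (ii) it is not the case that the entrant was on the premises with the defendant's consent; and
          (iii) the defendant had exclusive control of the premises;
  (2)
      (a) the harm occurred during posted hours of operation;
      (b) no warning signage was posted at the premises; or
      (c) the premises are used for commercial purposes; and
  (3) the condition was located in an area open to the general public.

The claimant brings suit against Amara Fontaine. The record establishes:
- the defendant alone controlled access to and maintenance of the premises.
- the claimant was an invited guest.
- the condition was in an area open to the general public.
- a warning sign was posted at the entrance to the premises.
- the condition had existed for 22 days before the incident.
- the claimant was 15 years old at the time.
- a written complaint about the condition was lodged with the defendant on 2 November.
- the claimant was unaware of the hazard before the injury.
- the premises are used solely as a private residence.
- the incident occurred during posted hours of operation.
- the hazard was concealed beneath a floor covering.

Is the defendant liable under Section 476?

Yes — liable.

(i) not open/obvious — met.
(ii) entrant a minor — satisfied.
(iii) complaint lodged — holds.
(a): T AND T AND T → true.
(i) no assumed risk — holds.
(ii) not (consent to enter) — not met.
(iii) exclusive control — satisfied.
(b): T AND F AND T → false.
So (1) is satisfied (T OR F).
(a) during posted hours — holds.
(b) no signage posted — not met.
(c) commercial use — not met.
So (2) is satisfied (T OR F OR F).
(3) public area — met.
Overall = T AND T AND T = true.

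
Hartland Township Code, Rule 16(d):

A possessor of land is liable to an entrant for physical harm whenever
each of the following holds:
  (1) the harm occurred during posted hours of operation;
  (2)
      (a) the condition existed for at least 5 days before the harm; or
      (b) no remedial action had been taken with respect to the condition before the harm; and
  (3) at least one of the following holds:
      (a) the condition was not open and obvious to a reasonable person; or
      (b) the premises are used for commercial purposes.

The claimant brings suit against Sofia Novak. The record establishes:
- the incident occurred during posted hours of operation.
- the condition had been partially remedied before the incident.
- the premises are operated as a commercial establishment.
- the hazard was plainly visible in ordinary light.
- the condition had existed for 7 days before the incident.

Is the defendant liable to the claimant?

(1) during posted hours — met.
(a) condition ≥5 days old — met.
(b) no remedial action — fails.
So (2) is satisfied (T OR F).
(a) not open/obvious — not met.
(b) commercial use — satisfied.
(3): F OR T → true.
So Overall is satisfied (T AND T AND T).

Yes — liable.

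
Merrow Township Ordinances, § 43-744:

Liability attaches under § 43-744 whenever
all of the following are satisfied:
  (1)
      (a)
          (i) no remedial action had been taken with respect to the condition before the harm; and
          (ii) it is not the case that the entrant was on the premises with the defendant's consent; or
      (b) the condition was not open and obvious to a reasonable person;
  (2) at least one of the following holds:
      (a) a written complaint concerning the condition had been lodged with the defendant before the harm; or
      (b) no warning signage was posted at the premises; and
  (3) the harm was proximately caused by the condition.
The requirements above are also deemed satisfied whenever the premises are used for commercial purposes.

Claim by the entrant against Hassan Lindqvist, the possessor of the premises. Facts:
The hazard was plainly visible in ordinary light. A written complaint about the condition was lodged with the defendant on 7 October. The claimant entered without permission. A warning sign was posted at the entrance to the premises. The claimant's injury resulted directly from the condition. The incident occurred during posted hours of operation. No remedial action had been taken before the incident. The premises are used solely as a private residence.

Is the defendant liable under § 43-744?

(i) no remedial action — holds.
(ii) not (consent to enter) — satisfied.
So (a) is satisfied (T AND T).
(b) not open/obvious — not satisfied.
(1) = T OR F = true.
(a) complaint lodged — holds.
(b) no signage posted — not satisfied.
So (2) is satisfied (T OR F).
(3) proximate cause — met.
So Overall is satisfied (T AND T AND T).
Exception (commercial use) — not satisfied.
Result: main true OR exception false → true.

Yes — liable.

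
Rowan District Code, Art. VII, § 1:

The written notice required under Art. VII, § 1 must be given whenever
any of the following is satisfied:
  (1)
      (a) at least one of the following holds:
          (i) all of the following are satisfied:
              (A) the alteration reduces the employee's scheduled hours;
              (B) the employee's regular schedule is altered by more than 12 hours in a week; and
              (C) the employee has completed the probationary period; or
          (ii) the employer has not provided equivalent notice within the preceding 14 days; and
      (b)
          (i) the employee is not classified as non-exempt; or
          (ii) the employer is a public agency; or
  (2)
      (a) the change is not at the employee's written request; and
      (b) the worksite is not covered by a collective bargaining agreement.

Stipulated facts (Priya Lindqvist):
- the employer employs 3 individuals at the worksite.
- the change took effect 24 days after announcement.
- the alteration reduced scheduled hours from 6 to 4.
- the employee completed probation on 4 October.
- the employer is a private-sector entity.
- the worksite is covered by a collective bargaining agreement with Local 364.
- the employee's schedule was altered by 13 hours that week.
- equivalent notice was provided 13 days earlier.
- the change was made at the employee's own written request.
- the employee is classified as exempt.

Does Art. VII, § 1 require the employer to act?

(A) hours reduced — met.
(B) schedule shift > 12h — satisfied.
(C) past probation — met.
(i) = T AND T AND T = true.
(ii) no recent notice — not met.
(a): T OR F → true.
(i) not (non-exempt) — met.
(ii) public agency — fails.
So (b) is satisfied (T OR F).
(1): T AND T → true.
(a) not employee-requested — not satisfied.
(b) no CBA — not satisfied.
(2) = F AND F = false.
Overall = T OR F = true.

Yes — required.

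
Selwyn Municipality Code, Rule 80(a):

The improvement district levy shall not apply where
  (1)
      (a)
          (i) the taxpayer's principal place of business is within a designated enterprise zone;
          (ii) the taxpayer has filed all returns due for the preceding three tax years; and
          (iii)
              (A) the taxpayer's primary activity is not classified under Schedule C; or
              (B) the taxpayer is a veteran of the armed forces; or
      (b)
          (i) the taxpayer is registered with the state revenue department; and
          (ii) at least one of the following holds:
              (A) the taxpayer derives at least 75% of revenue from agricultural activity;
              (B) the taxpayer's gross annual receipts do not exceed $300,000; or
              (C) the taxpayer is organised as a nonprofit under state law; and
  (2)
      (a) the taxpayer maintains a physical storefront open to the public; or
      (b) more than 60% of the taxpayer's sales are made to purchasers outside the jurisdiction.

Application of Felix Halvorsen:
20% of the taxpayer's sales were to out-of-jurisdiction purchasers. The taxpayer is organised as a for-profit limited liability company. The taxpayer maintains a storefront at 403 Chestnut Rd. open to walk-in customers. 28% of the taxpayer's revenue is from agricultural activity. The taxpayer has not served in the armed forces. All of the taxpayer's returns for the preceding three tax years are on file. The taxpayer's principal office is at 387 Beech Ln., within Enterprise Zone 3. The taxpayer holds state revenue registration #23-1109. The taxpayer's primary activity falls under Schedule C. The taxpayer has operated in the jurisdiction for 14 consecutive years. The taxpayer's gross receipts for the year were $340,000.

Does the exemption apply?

No — not exempt.

(i) in enterprise zone — met.
(ii) returns current — holds.
(A) not (Schedule C activity) — not satisfied.
(B) veteran — not met.
So (iii) is not satisfied (F OR F).
(a): T AND T AND F → false.
(i) state-registered — holds.
(A) ≥75% agricultural — not satisfied.
(B) receipts ≤ $300,000 — not satisfied.
(C) nonprofit — not satisfied.
(ii): F OR F OR F → false.
(b): T AND F → false.
(1): F OR F → false.
(a) has storefront — holds.
(b) >60% out-of-jur. sales — not satisfied.
(2) = T OR F = true.
So Overall is not satisfied (F AND T).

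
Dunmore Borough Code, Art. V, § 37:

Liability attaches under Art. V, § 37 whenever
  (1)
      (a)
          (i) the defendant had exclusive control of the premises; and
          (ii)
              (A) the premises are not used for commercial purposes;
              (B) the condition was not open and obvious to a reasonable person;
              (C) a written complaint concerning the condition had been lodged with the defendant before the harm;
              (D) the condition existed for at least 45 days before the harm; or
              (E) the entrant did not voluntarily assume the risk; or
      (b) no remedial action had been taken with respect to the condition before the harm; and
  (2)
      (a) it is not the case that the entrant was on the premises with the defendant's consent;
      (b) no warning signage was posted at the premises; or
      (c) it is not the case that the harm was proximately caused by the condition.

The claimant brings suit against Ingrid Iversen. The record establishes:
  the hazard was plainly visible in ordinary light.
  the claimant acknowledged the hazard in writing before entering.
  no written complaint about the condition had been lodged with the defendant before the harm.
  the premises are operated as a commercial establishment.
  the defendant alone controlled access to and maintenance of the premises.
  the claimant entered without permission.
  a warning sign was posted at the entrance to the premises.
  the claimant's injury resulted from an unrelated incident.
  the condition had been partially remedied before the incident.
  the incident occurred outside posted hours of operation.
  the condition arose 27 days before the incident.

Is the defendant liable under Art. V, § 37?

(i) exclusive control — satisfied.
(A) not (commercial use) — fails.
(B) not open/obvious — fails.
(C) complaint lodged — not met.
(D) condition ≥45 days old — fails.
(E) no assumed risk — not met.
(ii) = F OR F OR F OR F OR F = false.
So (a) is not satisfied (T AND F).
(b) no remedial action — not satisfied.
(1): F OR F → false.
(a) not (consent to enter) — satisfied.
(b) no signage posted — fails.
(c) not (proximate cause) — holds.
So (2) is satisfied (T OR F OR T).
Overall: F AND T → false.

No — not liable.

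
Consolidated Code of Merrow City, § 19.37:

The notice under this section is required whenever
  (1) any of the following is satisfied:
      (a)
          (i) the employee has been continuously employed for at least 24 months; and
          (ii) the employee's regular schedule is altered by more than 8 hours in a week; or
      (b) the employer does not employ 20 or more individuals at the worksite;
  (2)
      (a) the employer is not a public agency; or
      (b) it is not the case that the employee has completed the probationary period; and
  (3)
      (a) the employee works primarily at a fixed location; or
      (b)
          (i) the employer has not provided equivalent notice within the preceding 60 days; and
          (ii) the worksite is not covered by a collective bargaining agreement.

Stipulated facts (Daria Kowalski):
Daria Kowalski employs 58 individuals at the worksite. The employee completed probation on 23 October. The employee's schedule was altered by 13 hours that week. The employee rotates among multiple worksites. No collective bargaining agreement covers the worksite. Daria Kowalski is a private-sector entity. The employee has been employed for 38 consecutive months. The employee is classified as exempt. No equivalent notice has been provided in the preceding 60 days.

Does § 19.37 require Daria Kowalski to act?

Yes — required.

(i) tenure ≥ 24 mo. — met.
(ii) schedule shift > 8h — holds.
So (a) is satisfied (T AND T).
(b) not (≥ 20 at site) — not satisfied.
(1) = T OR F = true.
(a) not (public agency) — met.
(b) not (past probation) — not met.
(2) = T OR F = true.
(a) fixed location — fails.
(i) no recent notice — satisfied.
(ii) no CBA — holds.
(b) = T AND T = true.
(3): F OR T → true.
Overall = T AND T AND T = true.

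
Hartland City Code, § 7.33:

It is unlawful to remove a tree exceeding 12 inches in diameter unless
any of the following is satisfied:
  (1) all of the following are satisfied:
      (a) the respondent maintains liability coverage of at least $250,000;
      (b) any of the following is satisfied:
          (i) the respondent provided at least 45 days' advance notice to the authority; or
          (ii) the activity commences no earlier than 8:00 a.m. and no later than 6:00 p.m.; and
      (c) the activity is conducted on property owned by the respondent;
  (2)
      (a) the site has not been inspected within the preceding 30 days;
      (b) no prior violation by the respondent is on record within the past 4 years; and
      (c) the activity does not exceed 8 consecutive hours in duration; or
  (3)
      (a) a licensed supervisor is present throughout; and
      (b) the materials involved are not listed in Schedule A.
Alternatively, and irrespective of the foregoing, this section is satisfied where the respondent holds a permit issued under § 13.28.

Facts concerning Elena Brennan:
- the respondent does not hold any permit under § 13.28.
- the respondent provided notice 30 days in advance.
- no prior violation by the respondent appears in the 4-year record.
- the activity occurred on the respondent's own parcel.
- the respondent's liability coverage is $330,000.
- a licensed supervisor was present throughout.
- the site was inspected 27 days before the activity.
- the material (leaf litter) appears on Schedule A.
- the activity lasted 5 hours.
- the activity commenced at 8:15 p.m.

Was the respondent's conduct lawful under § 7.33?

No — unlawful.

(a) coverage ≥ $250,000 — holds.
(i) ≥45 days' notice — fails.
(ii) start within hours — fails.
So (b) is not satisfied (F OR F).
(c) own property — satisfied.
(1): T AND F AND T → false.
(a) not (site inspected) — not satisfied.
(b) no prior violation — satisfied.
(c) ≤ 8 hrs duration — met.
So (2) is not satisfied (F AND T AND T).
(a) supervisor present — holds.
(b) not (Schedule A material) — not met.
So (3) is not satisfied (T AND F).
So Overall is not satisfied (F OR F OR F).
Exception (holds permit) — not satisfied.
Result: main false OR exception false → false.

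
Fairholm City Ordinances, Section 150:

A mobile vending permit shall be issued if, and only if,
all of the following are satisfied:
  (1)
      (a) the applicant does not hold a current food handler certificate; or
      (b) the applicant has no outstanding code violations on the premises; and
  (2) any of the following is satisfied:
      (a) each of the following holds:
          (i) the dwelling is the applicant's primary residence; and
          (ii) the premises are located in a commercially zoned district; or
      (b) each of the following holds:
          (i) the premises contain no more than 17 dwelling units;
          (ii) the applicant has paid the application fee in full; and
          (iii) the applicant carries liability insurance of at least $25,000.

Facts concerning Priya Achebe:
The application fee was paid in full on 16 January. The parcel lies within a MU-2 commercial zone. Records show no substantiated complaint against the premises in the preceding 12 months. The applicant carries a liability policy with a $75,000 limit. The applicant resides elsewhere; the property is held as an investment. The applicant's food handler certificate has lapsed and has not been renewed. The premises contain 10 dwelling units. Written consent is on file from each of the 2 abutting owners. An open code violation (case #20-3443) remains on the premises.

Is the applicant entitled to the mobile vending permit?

Yes — granted.

(a) not (food handler cert.) — satisfied.
(b) no code violations — not met.
(1): T OR F → true.
(i) primary residence — not met.
(ii) commercially zoned — holds.
So (a) is not satisfied (F AND T).
(i) ≤ 17 units — satisfied.
(ii) fee paid — satisfied.
(iii) insurance ≥ $25,000 — satisfied.
(b): T AND T AND T → true.
(2): F OR T → true.
Overall = T AND T = true.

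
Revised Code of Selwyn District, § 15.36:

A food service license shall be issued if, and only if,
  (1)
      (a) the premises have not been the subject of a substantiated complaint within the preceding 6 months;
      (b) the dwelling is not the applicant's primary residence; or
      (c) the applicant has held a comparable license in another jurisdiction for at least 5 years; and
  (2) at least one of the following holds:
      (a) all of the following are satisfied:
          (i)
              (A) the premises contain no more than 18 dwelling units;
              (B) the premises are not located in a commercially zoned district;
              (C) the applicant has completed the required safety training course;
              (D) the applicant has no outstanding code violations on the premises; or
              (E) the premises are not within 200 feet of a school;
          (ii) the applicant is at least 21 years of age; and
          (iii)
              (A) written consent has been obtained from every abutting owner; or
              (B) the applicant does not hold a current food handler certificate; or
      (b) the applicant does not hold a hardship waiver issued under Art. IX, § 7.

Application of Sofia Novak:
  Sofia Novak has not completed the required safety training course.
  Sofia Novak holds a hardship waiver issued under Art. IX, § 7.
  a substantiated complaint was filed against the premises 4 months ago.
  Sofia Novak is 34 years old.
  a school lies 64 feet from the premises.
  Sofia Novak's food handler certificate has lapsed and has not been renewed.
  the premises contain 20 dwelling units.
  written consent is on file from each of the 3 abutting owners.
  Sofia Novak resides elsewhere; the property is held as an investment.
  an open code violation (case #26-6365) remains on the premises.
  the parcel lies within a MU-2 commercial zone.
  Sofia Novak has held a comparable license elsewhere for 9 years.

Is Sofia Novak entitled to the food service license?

No — denied.

(a) no complaint in 6 mo. — fails.
(b) not (primary residence) — satisfied.
(c) prior license ≥ 5 yr — satisfied.
So (1) is satisfied (F OR T OR T).
(A) ≤ 18 units — not satisfied.
(B) not (commercially zoned) — not met.
(C) safety training — not satisfied.
(D) no code violations — not met.
(E) ≥200 ft from school — fails.
(i): F OR F OR F OR F OR F → false.
(ii) age ≥ 21 — satisfied.
(A) all abutters consent — met.
(B) not (food handler cert.) — satisfied.
(iii): T OR T → true.
(a) = F AND T AND T = false.
(b) not (hardship waiver) — fails.
(2): F OR F → false.
Overall: T AND F → false.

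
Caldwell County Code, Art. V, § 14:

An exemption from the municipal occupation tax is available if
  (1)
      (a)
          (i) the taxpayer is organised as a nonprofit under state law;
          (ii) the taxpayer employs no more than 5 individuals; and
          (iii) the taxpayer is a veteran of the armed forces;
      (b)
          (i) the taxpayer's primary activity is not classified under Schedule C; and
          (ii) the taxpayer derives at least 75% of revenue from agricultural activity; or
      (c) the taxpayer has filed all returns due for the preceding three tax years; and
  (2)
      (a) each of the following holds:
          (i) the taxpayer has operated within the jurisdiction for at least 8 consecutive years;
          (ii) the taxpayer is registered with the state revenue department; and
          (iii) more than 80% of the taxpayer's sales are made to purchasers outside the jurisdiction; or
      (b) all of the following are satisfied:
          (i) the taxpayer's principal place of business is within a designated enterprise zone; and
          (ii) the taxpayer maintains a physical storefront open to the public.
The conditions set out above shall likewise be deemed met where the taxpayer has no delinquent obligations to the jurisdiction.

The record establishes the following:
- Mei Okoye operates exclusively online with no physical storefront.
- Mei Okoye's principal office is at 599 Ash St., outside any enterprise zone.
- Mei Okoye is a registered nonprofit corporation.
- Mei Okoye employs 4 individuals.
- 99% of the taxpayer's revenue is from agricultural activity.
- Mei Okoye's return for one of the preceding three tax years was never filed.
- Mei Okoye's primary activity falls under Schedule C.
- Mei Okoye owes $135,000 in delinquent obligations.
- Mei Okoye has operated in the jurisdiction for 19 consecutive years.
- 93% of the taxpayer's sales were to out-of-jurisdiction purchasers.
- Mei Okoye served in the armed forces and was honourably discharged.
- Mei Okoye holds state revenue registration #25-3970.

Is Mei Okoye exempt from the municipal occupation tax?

(i) nonprofit — met.
(ii) ≤ 5 employees — holds.
(iii) veteran — satisfied.
So (a) is satisfied (T AND T AND T).
(i) not (Schedule C activity) — fails.
(ii) ≥75% agricultural — satisfied.
So (b) is not satisfied (F AND T).
(c) returns current — not met.
So (1) is satisfied (T OR F OR F).
(i) ≥ 8 yrs in jurisdiction — satisfied.
(ii) state-registered — satisfied.
(iii) >80% out-of-jur. sales — met.
(a) = T AND T AND T = true.
(i) in enterprise zone — fails.
(ii) has storefront — not satisfied.
(b) = F AND F = false.
So (2) is satisfied (T OR F).
Overall = T AND T = true.
Exception (no delinquency) — not satisfied.
Result: main true OR exception false → true.

Yes — exempt.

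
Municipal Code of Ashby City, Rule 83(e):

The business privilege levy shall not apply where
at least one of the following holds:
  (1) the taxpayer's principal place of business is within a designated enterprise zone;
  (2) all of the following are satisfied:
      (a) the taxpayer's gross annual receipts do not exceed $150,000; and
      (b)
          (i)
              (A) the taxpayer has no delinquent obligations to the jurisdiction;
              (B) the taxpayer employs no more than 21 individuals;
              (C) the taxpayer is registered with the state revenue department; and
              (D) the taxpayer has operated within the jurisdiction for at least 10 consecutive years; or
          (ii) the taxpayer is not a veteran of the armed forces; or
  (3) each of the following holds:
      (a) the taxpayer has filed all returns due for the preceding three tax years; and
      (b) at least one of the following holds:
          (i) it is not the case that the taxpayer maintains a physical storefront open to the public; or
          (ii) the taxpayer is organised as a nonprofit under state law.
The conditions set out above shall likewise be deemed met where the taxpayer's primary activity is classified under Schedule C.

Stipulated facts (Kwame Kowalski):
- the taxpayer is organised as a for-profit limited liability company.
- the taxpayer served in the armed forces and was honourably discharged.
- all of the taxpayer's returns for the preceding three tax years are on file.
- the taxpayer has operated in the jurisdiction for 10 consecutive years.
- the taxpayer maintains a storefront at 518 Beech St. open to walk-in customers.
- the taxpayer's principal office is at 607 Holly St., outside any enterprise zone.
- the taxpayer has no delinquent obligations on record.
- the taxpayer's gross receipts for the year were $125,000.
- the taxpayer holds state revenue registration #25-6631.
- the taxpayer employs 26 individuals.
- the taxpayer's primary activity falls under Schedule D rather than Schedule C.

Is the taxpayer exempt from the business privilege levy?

(1) in enterprise zone — not met.
(a) receipts ≤ $150,000 — met.
(A) no delinquency — satisfied.
(B) ≤ 21 employees — fails.
(C) state-registered — met.
(D) ≥ 10 yrs in jurisdiction — met.
So (i) is not satisfied (T AND F AND T AND T).
(ii) not (veteran) — not met.
(b) = F OR F = false.
So (2) is not satisfied (T AND F).
(a) returns current — holds.
(i) not (has storefront) — not satisfied.
(ii) nonprofit — fails.
(b): F OR F → false.
(3): T AND F → false.
Overall = F OR F OR F = false.
Exception (Schedule C activity) — not satisfied.
Result: main false OR exception false → false.

No — not exempt.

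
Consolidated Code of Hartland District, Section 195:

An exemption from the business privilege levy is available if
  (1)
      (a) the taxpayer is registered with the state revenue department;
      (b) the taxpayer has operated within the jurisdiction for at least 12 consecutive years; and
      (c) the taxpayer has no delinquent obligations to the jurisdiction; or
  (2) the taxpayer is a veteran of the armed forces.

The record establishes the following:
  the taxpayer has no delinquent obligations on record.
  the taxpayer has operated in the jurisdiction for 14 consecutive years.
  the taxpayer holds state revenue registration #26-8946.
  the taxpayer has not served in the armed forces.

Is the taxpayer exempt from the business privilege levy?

Yes — exempt.

(a) state-registered — holds.
(b) ≥ 12 yrs in jurisdiction — holds.
(c) no delinquency — holds.
(1) = T AND T AND T = true.
(2) veteran — fails.
Overall = T OR F = true.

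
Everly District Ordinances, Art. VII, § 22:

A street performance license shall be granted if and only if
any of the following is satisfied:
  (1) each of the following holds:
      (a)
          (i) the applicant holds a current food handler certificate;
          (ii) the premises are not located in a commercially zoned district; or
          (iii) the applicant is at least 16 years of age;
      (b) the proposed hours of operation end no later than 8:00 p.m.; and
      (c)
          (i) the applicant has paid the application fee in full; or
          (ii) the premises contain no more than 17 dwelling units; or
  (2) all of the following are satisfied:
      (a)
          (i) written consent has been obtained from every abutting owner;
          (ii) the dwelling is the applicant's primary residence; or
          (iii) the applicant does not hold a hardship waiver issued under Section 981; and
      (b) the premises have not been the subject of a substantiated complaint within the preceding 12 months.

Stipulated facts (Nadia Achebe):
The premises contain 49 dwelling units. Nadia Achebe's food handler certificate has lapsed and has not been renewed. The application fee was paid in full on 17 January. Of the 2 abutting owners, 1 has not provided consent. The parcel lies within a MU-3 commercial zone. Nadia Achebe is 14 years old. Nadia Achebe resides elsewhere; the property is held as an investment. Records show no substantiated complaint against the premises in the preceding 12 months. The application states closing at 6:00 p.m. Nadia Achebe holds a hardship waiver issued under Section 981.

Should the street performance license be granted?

No — denied.

(i) food handler cert. — not met.
(ii) not (commercially zoned) — not met.
(iii) age ≥ 16 — not met.
(a): F OR F OR F → false.
(b) closes by 8 p.m. — satisfied.
(i) fee paid — satisfied.
(ii) ≤ 17 units — fails.
(c): T OR F → true.
So (1) is not satisfied (F AND T AND T).
(i) all abutters consent — fails.
(ii) primary residence — not met.
(iii) not (hardship waiver) — not satisfied.
So (a) is not satisfied (F OR F OR F).
(b) no complaint in 12 mo. — satisfied.
So (2) is not satisfied (F AND T).
Overall = F OR F = false.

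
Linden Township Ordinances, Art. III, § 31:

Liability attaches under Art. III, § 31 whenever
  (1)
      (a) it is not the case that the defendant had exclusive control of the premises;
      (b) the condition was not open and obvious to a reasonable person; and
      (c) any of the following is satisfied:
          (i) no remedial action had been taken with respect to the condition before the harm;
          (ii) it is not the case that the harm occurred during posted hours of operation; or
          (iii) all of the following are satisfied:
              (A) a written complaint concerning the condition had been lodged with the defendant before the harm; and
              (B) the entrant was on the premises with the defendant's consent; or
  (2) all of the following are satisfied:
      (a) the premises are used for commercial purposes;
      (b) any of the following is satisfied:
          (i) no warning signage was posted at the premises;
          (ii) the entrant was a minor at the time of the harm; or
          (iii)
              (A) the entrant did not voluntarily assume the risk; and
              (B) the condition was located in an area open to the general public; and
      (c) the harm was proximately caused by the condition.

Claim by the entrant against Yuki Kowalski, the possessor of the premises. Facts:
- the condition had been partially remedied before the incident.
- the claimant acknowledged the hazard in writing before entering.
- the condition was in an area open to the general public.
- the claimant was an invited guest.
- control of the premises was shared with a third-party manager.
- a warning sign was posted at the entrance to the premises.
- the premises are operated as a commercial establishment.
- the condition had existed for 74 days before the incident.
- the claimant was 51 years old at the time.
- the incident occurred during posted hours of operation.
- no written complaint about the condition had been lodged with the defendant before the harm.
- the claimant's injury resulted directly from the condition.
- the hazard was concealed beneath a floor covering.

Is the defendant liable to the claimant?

(a) not (exclusive control) — holds.
(b) not open/obvious — met.
(i) no remedial action — fails.
(ii) not (during posted hours) — not satisfied.
(A) complaint lodged — not satisfied.
(B) consent to enter — holds.
So (iii) is not satisfied (F AND T).
(c) = F OR F OR F = false.
So (1) is not satisfied (T AND T AND F).
(a) commercial use — satisfied.
(i) no signage posted — fails.
(ii) entrant a minor — not met.
(A) no assumed risk — not met.
(B) public area — satisfied.
(iii) = F AND T = false.
(b) = F OR F OR F = false.
(c) proximate cause — satisfied.
(2): T AND F AND T → false.
So Overall is not satisfied (F OR F).

No — not liable.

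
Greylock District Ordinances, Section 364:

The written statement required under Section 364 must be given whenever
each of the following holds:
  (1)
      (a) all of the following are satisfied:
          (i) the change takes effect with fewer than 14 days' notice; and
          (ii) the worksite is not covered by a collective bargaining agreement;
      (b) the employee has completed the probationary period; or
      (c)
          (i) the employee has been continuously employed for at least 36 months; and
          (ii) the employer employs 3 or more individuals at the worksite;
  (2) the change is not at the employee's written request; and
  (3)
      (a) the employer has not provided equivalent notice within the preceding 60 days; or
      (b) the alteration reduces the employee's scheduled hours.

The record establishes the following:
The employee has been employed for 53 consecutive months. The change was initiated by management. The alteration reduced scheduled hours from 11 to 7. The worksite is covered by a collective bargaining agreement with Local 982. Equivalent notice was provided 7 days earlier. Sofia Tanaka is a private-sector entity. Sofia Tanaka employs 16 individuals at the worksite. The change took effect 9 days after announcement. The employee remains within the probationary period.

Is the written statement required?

Yes — required.

(i) < 14 days' notice — satisfied.
(ii) no CBA — not satisfied.
So (a) is not satisfied (T AND F).
(b) past probation — not satisfied.
(i) tenure ≥ 36 mo. — satisfied.
(ii) ≥ 3 at site — satisfied.
(c) = T AND T = true.
So (1) is satisfied (F OR F OR T).
(2) not employee-requested — holds.
(a) no recent notice — fails.
(b) hours reduced — holds.
So (3) is satisfied (F OR T).
So Overall is satisfied (T AND T AND T).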